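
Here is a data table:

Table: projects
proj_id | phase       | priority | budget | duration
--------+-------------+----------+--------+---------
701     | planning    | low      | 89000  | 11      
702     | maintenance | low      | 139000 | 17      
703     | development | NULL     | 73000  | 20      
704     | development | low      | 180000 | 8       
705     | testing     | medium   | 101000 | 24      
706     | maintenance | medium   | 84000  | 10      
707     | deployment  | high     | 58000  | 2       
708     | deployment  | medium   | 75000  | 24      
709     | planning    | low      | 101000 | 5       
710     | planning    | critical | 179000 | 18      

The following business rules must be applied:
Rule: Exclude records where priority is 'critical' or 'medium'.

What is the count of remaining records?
6

Step 1: Count records to exclude
  - 1 (critical) + 3 (medium) = 4 records
Step 2: Total records: 10
Step 3: Remaining = 10 - 4 = 6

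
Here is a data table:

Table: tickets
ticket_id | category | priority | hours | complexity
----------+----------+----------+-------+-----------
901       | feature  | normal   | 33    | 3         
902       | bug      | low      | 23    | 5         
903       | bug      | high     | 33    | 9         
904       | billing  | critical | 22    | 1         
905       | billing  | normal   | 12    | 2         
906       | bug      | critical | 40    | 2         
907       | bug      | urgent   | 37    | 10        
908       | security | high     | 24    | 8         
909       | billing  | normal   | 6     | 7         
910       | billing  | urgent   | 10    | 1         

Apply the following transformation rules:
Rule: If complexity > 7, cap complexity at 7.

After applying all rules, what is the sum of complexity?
42

Step 1: 3 records have complexity > 7
Step 2: These records originally summed to 27
Step 3: After capping: 3 × 7 = 21
Step 4: Unaffected records sum: 21
Step 5: Final sum = 21 + 21 = 42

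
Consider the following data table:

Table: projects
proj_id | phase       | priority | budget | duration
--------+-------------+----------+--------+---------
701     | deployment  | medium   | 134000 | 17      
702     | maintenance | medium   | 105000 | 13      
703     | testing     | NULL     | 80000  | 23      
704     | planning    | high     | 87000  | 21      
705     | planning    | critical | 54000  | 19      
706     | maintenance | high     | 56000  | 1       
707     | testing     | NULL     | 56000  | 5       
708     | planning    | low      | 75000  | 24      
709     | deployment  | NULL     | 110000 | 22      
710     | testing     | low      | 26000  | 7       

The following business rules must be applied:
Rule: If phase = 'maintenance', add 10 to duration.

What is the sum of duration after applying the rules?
172

Step 1: Count records where phase = 'maintenance': 2
Step 2: Total bonus added: 2 × 10 = 20
Step 3: Original sum of duration: 152
Step 4: Final sum = 152 + 20 = 172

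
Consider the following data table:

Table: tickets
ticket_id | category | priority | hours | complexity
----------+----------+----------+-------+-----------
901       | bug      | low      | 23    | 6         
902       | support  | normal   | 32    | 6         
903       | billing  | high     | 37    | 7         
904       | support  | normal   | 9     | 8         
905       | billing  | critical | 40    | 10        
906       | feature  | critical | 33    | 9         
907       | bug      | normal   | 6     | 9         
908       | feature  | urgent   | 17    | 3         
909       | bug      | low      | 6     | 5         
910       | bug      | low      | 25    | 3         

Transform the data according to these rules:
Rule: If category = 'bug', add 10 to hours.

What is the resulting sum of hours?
268

Step 1: Count records where category = 'bug': 4
Step 2: Total bonus added: 4 × 10 = 40
Step 3: Original sum of hours: 228
Step 4: Final sum = 228 + 40 = 268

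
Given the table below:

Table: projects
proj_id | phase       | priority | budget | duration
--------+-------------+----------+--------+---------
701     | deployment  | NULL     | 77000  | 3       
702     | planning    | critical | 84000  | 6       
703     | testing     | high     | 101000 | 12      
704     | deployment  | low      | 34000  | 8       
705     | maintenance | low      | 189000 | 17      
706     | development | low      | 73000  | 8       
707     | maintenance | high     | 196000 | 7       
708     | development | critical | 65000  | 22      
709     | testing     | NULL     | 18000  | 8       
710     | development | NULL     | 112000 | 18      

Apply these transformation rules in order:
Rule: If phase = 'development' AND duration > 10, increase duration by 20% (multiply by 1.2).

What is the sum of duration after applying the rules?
117.0

Step 1: Find records where phase = 'development' AND duration > 10
Step 2: 2 records match, summing to 40
Step 3: After multiplier: 40 × 1.2 = 48.0
Step 4: Unaffected records sum: 69
Step 5: Final sum = 48.0 + 69 = 117.0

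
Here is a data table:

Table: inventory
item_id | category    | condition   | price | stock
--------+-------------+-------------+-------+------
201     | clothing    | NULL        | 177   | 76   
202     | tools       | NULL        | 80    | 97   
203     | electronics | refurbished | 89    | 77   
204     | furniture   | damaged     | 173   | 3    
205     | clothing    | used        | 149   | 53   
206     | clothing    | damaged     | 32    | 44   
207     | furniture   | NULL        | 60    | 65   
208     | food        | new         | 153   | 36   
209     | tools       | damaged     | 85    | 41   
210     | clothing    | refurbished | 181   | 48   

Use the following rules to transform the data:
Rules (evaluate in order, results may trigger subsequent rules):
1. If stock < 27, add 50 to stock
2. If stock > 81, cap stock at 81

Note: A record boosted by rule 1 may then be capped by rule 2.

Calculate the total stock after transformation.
574

Step 1: Apply rule 1 to records with stock < 27
  - 1 records get bonus of 50
  - Of these, 0 records then exceed 81 and get capped
Step 2: Apply rule 2 to records with stock > 81
  - 1 records (original) are capped
Step 3: Calculate final sum = 574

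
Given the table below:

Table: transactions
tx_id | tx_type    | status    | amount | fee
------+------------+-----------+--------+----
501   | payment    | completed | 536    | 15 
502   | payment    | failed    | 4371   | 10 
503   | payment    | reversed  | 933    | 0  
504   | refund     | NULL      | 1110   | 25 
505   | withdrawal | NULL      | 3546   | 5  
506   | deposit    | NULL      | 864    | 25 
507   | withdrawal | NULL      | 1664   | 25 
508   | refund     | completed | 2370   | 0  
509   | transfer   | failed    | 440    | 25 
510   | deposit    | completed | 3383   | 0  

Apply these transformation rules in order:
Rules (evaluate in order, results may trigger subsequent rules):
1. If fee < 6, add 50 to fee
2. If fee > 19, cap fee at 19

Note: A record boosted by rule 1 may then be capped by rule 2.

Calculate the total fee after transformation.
177

Step 1: Apply rule 1 to records with fee < 6
  - 4 records get bonus of 50
  - Of these, 4 records then exceed 19 and get capped
Step 2: Apply rule 2 to records with fee > 19
  - 4 records (original) are capped
Step 3: Calculate final sum = 177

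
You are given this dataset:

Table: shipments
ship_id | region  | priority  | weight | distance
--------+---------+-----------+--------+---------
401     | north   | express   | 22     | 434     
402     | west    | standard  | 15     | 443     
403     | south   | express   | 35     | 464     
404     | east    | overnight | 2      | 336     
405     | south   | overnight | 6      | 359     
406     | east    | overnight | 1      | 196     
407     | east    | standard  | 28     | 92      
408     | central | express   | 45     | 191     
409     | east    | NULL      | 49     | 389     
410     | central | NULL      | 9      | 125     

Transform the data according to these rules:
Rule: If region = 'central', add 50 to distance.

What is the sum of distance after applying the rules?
3129

Step 1: Count records where region = 'central': 2
Step 2: Total bonus added: 2 × 50 = 100
Step 3: Original sum of distance: 3029
Step 4: Final sum = 3029 + 100 = 3129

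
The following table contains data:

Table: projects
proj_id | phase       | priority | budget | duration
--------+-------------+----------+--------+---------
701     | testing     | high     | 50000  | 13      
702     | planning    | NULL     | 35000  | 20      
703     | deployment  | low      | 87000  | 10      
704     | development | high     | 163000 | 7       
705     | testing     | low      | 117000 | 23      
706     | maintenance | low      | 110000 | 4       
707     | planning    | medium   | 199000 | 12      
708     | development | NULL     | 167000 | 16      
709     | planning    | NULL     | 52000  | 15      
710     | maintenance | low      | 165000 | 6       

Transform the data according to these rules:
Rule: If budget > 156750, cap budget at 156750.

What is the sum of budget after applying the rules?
1078000

Step 1: 4 records have budget > 156750
Step 2: These records originally summed to 694000
Step 3: After capping: 4 × 156750 = 627000
Step 4: Unaffected records sum: 451000
Step 5: Final sum = 627000 + 451000 = 1078000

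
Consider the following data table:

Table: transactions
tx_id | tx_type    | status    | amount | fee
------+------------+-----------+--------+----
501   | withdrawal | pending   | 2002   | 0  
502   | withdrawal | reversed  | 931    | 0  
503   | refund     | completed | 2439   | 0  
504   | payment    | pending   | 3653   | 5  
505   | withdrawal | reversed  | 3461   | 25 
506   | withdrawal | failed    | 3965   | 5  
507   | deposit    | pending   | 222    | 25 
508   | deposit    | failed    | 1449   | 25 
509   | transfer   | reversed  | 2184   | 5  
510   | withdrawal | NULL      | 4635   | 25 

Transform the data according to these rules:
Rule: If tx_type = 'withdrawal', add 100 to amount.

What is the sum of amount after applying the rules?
25441

Step 1: Count records where tx_type = 'withdrawal': 5
Step 2: Total bonus added: 5 × 100 = 500
Step 3: Original sum of amount: 24941
Step 4: Final sum = 24941 + 500 = 25441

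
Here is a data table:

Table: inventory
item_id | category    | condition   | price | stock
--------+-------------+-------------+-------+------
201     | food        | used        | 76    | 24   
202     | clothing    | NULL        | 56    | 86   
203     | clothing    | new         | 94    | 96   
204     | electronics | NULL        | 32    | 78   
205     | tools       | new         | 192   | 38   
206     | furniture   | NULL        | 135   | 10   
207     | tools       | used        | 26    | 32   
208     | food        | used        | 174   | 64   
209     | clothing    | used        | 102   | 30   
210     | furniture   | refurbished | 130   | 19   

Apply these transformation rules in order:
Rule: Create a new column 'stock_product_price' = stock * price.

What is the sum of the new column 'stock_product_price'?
44304

Step 1: For each record, compute stock * price
Example calculations:
  24 * 76 = 1824
  86 * 56 = 4816
  96 * 94 = 9024
  ...
Step 2: Sum all derived values
Step 3: Total = 44304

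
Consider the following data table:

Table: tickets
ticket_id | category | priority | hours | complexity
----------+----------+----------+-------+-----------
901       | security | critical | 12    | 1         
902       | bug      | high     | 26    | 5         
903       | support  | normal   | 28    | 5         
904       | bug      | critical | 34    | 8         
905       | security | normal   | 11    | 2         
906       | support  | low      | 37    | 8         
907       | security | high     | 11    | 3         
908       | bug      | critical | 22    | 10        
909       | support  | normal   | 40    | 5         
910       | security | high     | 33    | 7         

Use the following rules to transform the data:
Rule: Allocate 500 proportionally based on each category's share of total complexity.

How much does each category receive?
bug: 212.96, security: 120.37, support: 166.67

Step 1: Calculate total complexity = 54
Step 2: Calculate each category's proportion:
  bug: 23/54 = 42.59% → 212.96
  security: 13/54 = 24.07% → 120.37
  support: 18/54 = 33.33% → 166.67
Step 3: Verify: sum of allocations ≈ 500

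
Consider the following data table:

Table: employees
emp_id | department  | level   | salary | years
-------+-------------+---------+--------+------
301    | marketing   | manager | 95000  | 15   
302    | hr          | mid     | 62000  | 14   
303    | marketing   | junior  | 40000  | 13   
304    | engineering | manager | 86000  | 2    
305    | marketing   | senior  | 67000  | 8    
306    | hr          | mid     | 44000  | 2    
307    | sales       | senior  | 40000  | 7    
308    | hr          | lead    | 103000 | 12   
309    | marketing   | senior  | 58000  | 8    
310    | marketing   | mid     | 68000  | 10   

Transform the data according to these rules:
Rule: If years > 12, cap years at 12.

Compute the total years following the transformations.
85

Step 1: 3 records have years > 12
Step 2: These records originally summed to 42
Step 3: After capping: 3 × 12 = 36
Step 4: Unaffected records sum: 49
Step 5: Final sum = 36 + 49 = 85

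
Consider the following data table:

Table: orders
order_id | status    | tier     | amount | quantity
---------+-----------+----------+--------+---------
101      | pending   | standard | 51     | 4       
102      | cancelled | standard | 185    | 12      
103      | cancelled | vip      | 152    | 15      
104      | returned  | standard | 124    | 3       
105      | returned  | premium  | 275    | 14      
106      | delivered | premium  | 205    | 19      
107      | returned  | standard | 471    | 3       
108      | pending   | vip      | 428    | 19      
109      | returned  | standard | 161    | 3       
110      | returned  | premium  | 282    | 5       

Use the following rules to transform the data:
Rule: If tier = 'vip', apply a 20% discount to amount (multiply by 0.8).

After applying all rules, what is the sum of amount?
2218.0

Step 1: Records with tier = 'vip' have total amount = 580
Step 2: Apply multiplier: 580 × 0.8 = 464.0
Step 3: Other records total: 1754
Step 4: Final sum = 464.0 + 1754 = 2218.0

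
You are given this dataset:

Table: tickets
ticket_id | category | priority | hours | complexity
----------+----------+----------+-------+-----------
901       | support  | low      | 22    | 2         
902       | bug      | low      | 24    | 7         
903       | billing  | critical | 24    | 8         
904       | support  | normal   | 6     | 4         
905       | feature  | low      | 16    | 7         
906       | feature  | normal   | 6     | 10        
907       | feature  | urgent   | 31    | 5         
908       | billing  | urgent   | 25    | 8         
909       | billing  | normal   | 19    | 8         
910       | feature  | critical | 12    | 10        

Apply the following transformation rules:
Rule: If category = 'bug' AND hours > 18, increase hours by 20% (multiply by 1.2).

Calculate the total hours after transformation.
189.8

Step 1: Find records where category = 'bug' AND hours > 18
Step 2: 1 records match, summing to 24
Step 3: After multiplier: 24 × 1.2 = 28.8
Step 4: Unaffected records sum: 161
Step 5: Final sum = 28.8 + 161 = 189.8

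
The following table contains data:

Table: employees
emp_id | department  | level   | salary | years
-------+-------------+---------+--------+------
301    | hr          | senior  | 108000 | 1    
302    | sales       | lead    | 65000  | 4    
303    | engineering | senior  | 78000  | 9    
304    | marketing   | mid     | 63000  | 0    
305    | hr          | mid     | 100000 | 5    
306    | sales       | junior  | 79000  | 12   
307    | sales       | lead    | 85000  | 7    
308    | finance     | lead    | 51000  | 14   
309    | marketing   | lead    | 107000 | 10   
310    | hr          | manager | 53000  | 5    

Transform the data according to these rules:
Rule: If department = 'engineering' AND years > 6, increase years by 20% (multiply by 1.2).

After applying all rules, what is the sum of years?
68.8

Step 1: Find records where department = 'engineering' AND years > 6
Step 2: 1 records match, summing to 9
Step 3: After multiplier: 9 × 1.2 = 10.8
Step 4: Unaffected records sum: 58
Step 5: Final sum = 10.8 + 58 = 68.8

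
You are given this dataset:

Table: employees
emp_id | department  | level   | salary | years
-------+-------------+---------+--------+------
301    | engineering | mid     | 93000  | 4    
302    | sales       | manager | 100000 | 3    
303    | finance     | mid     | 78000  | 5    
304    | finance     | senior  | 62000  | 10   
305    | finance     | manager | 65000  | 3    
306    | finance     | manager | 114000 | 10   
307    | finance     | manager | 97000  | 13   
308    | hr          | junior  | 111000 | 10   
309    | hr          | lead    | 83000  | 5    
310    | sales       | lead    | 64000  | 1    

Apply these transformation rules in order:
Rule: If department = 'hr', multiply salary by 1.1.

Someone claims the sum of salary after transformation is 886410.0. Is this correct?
No, the correct result is 886400.0.

Step 1: Calculate the correct sum after transformation
Step 2: Apply multiplier 1.1 to records where department = 'hr'
Step 3: Correct result = 886400.0
Step 4: Claimed result = 886410.0
Step 5: 886400.0 ≠ 886410.0
Conclusion: The claimed result is incorrect. The correct answer is 886400.0.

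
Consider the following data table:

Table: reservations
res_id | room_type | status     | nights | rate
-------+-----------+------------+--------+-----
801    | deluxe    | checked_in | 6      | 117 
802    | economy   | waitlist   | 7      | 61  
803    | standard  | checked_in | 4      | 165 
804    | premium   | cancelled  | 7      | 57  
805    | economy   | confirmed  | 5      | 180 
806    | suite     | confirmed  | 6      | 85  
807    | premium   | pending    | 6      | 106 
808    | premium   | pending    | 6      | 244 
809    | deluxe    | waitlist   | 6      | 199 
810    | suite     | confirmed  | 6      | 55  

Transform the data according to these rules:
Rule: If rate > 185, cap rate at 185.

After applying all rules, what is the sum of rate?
1196

Step 1: 2 records have rate > 185
Step 2: These records originally summed to 443
Step 3: After capping: 2 × 185 = 370
Step 4: Unaffected records sum: 826
Step 5: Final sum = 370 + 826 = 1196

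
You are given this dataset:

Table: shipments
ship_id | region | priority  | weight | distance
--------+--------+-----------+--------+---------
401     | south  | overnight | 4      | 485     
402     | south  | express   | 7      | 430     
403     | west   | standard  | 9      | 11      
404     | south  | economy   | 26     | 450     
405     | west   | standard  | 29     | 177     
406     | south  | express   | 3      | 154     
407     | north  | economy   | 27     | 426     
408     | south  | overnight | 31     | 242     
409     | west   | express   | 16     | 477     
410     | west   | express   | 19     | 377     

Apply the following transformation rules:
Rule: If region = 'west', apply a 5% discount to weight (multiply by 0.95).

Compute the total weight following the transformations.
167.35

Step 1: Records with region = 'west' have total weight = 73
Step 2: Apply multiplier: 73 × 0.95 = 69.35
Step 3: Other records total: 98
Step 4: Final sum = 69.35 + 98 = 167.35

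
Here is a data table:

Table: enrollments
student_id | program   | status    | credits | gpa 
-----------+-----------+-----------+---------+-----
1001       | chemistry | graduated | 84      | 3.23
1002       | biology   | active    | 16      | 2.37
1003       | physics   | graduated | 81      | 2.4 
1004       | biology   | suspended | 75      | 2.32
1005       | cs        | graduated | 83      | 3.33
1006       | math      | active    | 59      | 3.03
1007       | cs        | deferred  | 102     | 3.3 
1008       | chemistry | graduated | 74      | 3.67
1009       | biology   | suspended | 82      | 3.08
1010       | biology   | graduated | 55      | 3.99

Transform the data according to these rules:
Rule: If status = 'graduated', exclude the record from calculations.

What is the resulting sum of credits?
334

Step 1: Identify records where status = 'graduated'
Step 2: The excluded records sum to 377
Step 3: Original total credits = 711
Step 4: Remaining total = 711 - 377 = 334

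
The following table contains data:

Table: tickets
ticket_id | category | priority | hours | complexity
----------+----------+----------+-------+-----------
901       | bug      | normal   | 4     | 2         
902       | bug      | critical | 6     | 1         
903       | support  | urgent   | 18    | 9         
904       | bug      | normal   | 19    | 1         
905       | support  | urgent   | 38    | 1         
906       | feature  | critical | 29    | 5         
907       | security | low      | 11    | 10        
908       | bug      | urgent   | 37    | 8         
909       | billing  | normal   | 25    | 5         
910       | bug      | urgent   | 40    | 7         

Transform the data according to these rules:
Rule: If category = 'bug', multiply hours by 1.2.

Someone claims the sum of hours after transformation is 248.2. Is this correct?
Yes, the result is correct.

Step 1: Calculate the correct sum after transformation
Step 2: Apply multiplier 1.2 to records where category = 'bug'
Step 3: Correct result = 248.2
Step 4: Claimed result = 248.2
Step 5: 248.2 = 248.2 ✓
Conclusion: The claimed result is correct.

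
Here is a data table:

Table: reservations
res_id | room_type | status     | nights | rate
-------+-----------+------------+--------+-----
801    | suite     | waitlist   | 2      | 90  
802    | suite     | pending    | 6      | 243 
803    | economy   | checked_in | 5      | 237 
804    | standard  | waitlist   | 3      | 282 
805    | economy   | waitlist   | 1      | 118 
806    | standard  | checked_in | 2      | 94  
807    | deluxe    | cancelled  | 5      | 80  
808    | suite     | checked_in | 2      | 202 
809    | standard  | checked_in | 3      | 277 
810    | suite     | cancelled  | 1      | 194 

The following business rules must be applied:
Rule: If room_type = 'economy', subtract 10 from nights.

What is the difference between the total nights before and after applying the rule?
20

Step 1: Original sum of nights = 30
Step 2: 2 records have room_type = 'economy'
Step 3: Each affected record changes by -10
Step 4: Total change = 2 × -10 = -20
Step 5: New sum = 30 + -20 = 10
Step 6: Difference = |10 - 30| = 20
        (Sum decreased by 20)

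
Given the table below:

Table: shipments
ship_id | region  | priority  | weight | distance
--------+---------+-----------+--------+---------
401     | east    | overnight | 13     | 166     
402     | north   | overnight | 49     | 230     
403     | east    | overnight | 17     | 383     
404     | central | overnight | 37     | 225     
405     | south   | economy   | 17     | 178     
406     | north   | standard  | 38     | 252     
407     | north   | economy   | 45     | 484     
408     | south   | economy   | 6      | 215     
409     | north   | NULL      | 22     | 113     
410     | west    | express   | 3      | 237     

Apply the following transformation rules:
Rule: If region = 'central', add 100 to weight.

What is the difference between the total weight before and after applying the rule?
100

Step 1: Original sum of weight = 247
Step 2: 1 records have region = 'central'
Step 3: Each affected record changes by 100
Step 4: Total change = 1 × 100 = 100
Step 5: New sum = 247 + 100 = 347
Step 6: Difference = |347 - 247| = 100
        (Sum increased by 100)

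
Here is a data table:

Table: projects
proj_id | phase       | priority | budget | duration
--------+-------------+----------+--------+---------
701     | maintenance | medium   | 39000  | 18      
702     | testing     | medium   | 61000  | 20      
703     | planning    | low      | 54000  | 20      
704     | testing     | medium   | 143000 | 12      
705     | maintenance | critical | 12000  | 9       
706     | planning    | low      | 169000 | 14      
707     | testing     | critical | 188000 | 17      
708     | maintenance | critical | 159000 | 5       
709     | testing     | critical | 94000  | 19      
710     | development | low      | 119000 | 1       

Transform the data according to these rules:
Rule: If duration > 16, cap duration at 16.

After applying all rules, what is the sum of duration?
121

Step 1: 5 records have duration > 16
Step 2: These records originally summed to 94
Step 3: After capping: 5 × 16 = 80
Step 4: Unaffected records sum: 41
Step 5: Final sum = 80 + 41 = 121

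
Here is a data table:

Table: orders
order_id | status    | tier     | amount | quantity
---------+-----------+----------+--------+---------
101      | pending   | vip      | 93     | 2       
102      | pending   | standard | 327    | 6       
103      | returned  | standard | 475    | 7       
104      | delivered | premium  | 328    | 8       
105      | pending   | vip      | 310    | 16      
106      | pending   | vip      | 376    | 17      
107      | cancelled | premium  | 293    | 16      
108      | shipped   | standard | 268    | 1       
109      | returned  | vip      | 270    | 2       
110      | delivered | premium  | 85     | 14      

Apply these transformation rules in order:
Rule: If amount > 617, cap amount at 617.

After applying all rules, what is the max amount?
475

Step 1: Original maximum amount = 475
Step 2: Check cap of 617 against maximum
Step 3: No records exceed the cap (max 475 <= cap 617), so no capping applies
Step 4: Maximum after transformation = 475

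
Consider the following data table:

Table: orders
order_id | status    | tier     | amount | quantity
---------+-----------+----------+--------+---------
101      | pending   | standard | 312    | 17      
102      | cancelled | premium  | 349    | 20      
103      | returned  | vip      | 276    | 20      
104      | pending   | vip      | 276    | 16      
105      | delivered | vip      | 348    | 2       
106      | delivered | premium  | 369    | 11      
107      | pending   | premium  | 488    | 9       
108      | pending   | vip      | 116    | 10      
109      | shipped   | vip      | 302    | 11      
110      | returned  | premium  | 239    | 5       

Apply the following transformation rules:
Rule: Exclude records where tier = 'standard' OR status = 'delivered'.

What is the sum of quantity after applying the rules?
91

Step 1: Find records where tier = 'standard' OR status = 'delivered'
Step 2: 3 records match, summing to 30
Step 3: Original sum: 121
Step 4: Remaining sum = 121 - 30 = 91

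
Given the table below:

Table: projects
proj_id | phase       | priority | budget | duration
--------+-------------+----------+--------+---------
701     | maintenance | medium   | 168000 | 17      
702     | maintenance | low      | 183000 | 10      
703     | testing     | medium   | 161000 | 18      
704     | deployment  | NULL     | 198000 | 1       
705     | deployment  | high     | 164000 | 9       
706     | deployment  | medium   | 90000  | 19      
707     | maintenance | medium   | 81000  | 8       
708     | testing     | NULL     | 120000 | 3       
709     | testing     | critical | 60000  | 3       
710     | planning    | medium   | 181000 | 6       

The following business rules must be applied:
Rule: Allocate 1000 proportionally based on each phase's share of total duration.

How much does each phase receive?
deployment: 308.51, maintenance: 372.34, planning: 63.83, testing: 255.32

Step 1: Calculate total duration = 94
Step 2: Calculate each phase's proportion:
  deployment: 29/94 = 30.85% → 308.51
  maintenance: 35/94 = 37.23% → 372.34
  planning: 6/94 = 6.38% → 63.83
  testing: 24/94 = 25.53% → 255.32
Step 3: Verify: sum of allocations ≈ 1000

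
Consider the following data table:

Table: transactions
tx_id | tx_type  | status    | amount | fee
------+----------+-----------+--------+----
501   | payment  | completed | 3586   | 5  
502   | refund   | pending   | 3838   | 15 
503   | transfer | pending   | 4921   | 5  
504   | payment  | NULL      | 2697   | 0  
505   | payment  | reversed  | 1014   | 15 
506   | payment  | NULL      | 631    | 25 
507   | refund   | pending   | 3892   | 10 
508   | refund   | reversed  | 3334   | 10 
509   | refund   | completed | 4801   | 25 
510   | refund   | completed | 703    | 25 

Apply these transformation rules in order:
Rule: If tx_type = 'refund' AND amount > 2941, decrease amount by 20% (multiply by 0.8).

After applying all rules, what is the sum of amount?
26244.0

Step 1: Find records where tx_type = 'refund' AND amount > 2941
Step 2: 4 records match, summing to 15865
Step 3: After multiplier: 15865 × 0.8 = 12692.0
Step 4: Unaffected records sum: 13552
Step 5: Final sum = 12692.0 + 13552 = 26244.0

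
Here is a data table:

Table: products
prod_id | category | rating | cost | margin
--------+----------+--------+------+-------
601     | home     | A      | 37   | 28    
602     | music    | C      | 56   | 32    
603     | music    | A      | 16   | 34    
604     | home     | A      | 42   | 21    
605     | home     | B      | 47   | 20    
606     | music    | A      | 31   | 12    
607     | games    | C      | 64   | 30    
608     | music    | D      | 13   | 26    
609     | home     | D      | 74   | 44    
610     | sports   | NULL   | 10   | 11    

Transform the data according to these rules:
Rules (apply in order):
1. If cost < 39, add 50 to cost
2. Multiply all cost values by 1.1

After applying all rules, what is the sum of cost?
704.0

Step 1: Apply Rule 1 - Add 50 to records with cost < 39
  - 5 records affected: 107 + (5 × 50) = 357
  - Unaffected records: 283
  - Sum after Rule 1: 640
Step 2: Apply Rule 2 - Multiply all by 1.1
  - 640 × 1.1 = 704.0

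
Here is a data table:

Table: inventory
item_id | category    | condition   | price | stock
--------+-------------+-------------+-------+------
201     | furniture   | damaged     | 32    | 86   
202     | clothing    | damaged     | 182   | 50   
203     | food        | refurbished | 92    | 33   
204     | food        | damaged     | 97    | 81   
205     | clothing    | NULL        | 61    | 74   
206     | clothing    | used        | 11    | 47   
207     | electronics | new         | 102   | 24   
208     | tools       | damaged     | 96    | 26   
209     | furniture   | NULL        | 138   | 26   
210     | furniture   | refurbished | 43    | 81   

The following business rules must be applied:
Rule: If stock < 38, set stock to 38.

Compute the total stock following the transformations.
571

Step 1: 4 records have stock < 38
Step 2: These records originally summed to 109
Step 3: After setting to minimum: 4 × 38 = 152
Step 4: Unaffected records sum: 419
Step 5: Final sum = 152 + 419 = 571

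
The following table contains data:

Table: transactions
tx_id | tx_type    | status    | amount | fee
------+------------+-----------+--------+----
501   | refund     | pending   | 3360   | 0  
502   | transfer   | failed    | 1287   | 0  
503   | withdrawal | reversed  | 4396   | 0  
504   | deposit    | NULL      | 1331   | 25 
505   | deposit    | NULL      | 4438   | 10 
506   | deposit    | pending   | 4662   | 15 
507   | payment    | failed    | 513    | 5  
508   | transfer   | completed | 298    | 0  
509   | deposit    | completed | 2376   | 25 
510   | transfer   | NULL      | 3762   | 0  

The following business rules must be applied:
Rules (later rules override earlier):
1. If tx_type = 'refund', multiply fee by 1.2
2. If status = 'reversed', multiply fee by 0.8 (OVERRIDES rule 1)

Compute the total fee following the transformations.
80.0

Step 1: Rule 2 takes priority for records with status = 'reversed'
  - 1 records: 0 × 0.8 = 0.0
Step 2: Rule 1 applies to remaining records with tx_type = 'refund'
  - 1 records: 0 × 1.2 = 0.0
Step 3: Other records unchanged: 80
Step 4: Final sum = 0.0 + 0.0 + 80 = 80.0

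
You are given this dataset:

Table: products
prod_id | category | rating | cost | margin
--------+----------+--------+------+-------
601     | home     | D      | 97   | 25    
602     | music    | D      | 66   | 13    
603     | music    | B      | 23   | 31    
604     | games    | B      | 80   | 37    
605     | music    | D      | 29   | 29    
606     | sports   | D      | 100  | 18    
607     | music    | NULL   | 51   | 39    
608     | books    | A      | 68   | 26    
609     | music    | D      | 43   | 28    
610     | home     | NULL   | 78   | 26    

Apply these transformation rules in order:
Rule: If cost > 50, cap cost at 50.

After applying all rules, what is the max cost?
50

Step 1: Original maximum cost = 100
Step 2: Apply cap at 50
Step 3: 7 records had cost > 50 and were capped
Step 4: Maximum after transformation = 50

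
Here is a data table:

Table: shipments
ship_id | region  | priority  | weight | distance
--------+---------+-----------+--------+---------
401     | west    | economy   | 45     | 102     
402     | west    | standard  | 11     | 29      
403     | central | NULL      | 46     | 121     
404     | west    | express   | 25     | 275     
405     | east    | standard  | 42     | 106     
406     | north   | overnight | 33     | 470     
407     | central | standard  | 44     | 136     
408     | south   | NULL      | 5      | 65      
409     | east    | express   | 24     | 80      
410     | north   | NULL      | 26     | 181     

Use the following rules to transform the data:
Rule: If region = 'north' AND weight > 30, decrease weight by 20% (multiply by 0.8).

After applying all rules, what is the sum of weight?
294.4

Step 1: Find records where region = 'north' AND weight > 30
Step 2: 1 records match, summing to 33
Step 3: After multiplier: 33 × 0.8 = 26.4
Step 4: Unaffected records sum: 268
Step 5: Final sum = 26.4 + 268 = 294.4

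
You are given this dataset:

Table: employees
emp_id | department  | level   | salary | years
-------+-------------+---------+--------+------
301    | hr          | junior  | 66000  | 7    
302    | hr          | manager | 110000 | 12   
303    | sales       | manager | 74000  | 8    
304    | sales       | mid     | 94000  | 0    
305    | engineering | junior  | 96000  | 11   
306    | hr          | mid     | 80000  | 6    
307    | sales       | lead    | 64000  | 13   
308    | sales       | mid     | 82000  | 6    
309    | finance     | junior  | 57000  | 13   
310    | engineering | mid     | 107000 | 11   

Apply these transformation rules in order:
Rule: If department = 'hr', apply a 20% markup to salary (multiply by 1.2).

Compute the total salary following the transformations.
881200.0

Step 1: Records with department = 'hr' have total salary = 256000
Step 2: Apply multiplier: 256000 × 1.2 = 307200.0
Step 3: Other records total: 574000
Step 4: Final sum = 307200.0 + 574000 = 881200.0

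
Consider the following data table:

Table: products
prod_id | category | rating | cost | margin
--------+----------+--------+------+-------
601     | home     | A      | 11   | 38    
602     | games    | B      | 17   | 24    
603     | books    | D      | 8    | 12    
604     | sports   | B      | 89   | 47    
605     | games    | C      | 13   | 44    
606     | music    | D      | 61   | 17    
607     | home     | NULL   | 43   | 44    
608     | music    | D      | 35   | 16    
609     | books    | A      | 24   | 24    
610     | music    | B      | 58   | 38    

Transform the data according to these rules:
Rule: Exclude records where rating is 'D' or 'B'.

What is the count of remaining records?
4

Step 1: Count records to exclude
  - 3 (D) + 3 (B) = 6 records
Step 2: Total records: 10
Step 3: Remaining = 10 - 6 = 4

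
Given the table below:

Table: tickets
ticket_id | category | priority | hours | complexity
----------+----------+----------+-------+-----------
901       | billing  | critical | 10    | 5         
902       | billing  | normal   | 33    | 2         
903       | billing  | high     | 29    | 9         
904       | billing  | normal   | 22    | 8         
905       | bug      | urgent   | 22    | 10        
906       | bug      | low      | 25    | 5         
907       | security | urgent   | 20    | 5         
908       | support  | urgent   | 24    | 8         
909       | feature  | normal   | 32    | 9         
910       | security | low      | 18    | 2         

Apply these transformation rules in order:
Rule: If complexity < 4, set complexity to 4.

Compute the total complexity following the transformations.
67

Step 1: 2 records have complexity < 4
Step 2: These records originally summed to 4
Step 3: After setting to minimum: 2 × 4 = 8
Step 4: Unaffected records sum: 59
Step 5: Final sum = 8 + 59 = 67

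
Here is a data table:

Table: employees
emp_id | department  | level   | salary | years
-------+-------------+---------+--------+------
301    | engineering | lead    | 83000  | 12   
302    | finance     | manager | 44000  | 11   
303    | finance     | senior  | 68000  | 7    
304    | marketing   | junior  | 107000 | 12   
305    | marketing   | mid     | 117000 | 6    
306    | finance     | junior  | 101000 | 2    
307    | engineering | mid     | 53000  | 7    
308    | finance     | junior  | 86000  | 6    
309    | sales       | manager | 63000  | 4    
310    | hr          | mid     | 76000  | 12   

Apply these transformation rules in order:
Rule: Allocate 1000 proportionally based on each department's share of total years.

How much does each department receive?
engineering: 240.51, finance: 329.11, hr: 151.9, marketing: 227.85, sales: 50.63

Step 1: Calculate total years = 79
Step 2: Calculate each department's proportion:
  engineering: 19/79 = 24.05% → 240.51
  finance: 26/79 = 32.91% → 329.11
  hr: 12/79 = 15.19% → 151.9
  marketing: 18/79 = 22.78% → 227.85
  sales: 4/79 = 5.06% → 50.63
Step 3: Verify: sum of allocations ≈ 1000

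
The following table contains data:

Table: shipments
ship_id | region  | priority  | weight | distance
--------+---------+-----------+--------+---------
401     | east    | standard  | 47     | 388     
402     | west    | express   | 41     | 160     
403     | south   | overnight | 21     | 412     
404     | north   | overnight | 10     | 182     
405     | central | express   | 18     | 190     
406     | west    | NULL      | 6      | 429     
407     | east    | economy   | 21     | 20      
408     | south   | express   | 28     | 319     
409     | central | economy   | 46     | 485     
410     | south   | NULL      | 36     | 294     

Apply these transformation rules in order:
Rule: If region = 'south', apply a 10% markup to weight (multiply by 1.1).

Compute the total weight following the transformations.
282.5

Step 1: Records with region = 'south' have total weight = 85
Step 2: Apply multiplier: 85 × 1.1 = 93.5
Step 3: Other records total: 189
Step 4: Final sum = 93.5 + 189 = 282.5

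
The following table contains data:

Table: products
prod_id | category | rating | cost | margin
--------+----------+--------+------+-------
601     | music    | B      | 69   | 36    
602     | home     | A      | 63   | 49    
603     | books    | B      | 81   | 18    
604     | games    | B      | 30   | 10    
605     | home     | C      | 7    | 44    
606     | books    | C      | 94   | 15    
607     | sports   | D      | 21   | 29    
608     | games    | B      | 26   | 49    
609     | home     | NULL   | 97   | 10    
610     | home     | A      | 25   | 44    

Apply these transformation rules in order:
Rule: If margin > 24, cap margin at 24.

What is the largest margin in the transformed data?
24

Step 1: Original maximum margin = 49
Step 2: Apply cap at 24
Step 3: 6 records had margin > 24 and were capped
Step 4: Maximum after transformation = 24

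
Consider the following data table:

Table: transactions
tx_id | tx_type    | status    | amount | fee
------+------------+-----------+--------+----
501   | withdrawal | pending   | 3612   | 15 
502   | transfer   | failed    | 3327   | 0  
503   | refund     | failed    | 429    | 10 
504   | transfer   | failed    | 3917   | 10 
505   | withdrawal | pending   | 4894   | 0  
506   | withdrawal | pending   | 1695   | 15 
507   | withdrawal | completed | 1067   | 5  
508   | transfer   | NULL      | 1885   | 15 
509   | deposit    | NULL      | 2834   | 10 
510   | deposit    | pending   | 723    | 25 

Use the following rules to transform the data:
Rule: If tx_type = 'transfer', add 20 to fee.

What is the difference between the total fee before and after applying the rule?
60

Step 1: Original sum of fee = 105
Step 2: 3 records have tx_type = 'transfer'
Step 3: Each affected record changes by 20
Step 4: Total change = 3 × 20 = 60
Step 5: New sum = 105 + 60 = 165
Step 6: Difference = |165 - 105| = 60
        (Sum increased by 60)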